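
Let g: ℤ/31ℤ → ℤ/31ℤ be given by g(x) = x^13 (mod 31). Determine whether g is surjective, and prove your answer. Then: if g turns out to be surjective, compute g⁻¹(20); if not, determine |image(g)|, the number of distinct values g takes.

18

Since 31 is prime, the nonzero elements of ℤ/31ℤ form a cyclic group of order 30.
As gcd(13, 30) = 1, raising to the 13th power is a bijection on this group: if u^13 ≡ v^13 then (uv^{−1})^13 = 1, and the only element of order dividing gcd(13, 30) = 1 is 1, so u = v.
With g(0) = 0 this makes g injective on all of ℤ/31ℤ, hence bijective (finite equal-size domain and codomain). In particular g is surjective.
Since g is surjective, we find the preimage of 20. The inverse of x ↦ x^13 on (ℤ/31ℤ)^× is x ↦ x^7, because 13·7 = 91 = 3·30 + 1 ≡ 1 (mod 30) and x^{30} = 1 for x ≠ 0 (Fermat). So g⁻¹(20) = 20^7 mod 31.
Repeated squaring mod 31: 20^1 ≡ 20, 20^2 ≡ 20² = 400 ≡ 28, 20^4 ≡ 28² = 784 ≡ 9. Since 7 = 4 + 2 + 1, 20^7 ≡ 9·28·20: 9·28 = 252 ≡ 4, then 4·20 = 80 ≡ 18. So 20^7 ≡ 18 (mod 31).
Hence g⁻¹(20) = 18.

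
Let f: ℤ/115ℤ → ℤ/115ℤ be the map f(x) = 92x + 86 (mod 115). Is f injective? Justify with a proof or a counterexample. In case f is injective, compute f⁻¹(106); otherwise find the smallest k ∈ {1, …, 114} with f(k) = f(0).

5

We have gcd(92, 115) = 23 > 1. Taking a = 0 and b = 5: f(0) = 86 and f(5) = 92·5 + 86 = 546 ≡ 86 (mod 115).
So f(0) = f(5) while 0 ≠ 5, hence f is not injective.
Since f is not injective, we find the least positive k with f(k) = f(0): this means 92k ≡ 0 (mod 115), i.e. 115 ∣ 92k. Since gcd(92, 115) = 23, dividing through by 23 this holds exactly when 5 ∣ 4k, and as gcd(4, 5) = 1, exactly when 5 ∣ k.
The smallest positive such k is 5.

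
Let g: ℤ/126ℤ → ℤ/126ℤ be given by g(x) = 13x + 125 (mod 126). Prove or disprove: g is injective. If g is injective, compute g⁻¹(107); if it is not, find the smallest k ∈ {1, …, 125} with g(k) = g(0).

If g(x_1) = g(x_2), then 13x_1 ≡ 13x_2 (mod 126). Because gcd(13, 126) = 1, we may cancel 13 to get x_1 ≡ x_2 (mod 126).
Hence g is injective.
We now compute 13⁻¹ mod 126 explicitly. Euclid's algorithm: 126 = 9·13 + 9, 13 = 1·9 + 4, 9 = 2·4 + 1; back-substituting gives 1 = 97·13 − 10·126, so 13⁻¹ ≡ 97 (mod 126).
Since g is injective, we compute g⁻¹(107): solve 13x + 125 ≡ 107 (mod 126), i.e. 13x ≡ 108 (mod 126).
Multiplying by 13⁻¹ = 97 gives x ≡ 97·108 = 10476 = 83·126 + 18 ≡ 18 (mod 126).
Check: g(18) = 13·18 + 125 = 359 = 2·126 + 107 ≡ 107 (mod 126).

18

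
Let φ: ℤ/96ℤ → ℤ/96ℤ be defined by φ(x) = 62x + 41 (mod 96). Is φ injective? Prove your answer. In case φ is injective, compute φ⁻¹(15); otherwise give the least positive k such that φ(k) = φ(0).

48

We have gcd(62, 96) = 2 > 1. Taking s = 0 and t = 48: φ(0) = 41 and φ(48) = 62·48 + 41 = 3017 ≡ 41 (mod 96).
So φ(0) = φ(48) while 0 ≠ 48, thus φ is not injective.
Since φ is not injective, we find the least positive k with φ(k) = φ(0): this means 62k ≡ 0 (mod 96), i.e. 96 ∣ 62k. Since gcd(62, 96) = 2, dividing through by 2 this holds exactly when 48 ∣ 31k, and as gcd(31, 48) = 1, exactly when 48 ∣ k.
The smallest positive such k is 48.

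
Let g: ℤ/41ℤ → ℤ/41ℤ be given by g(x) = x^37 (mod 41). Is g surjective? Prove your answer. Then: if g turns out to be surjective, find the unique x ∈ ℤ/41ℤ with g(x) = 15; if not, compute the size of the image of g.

Since 41 is prime, the nonzero elements of ℤ/41ℤ form a cyclic group of order 40.
As gcd(37, 40) = 1, raising to the 37th power is a bijection on this group: if s^37 ≡ t^37 then (st^{−1})^37 = 1, and the only element of order dividing gcd(37, 40) = 1 is 1, so s = t.
With g(0) = 0 this makes g injective on all of ℤ/41ℤ, hence bijective (finite equal-size domain and codomain). In particular g is surjective.
Since g is surjective, we find the preimage of 15. The inverse of x ↦ x^37 on (ℤ/41ℤ)^× is x ↦ x^13, because 37·13 = 481 = 12·40 + 1 ≡ 1 (mod 40) and x^{40} = 1 for x ≠ 0 (Fermat). So g⁻¹(15) = 15^13 mod 41.
Repeated squaring mod 41: 15^1 ≡ 15, 15^2 ≡ 15² = 225 ≡ 20, 15^4 ≡ 20² = 400 ≡ 31, 15^8 ≡ 31² = 961 ≡ 18. Since 13 = 8 + 4 + 1, 15^13 ≡ 18·31·15: 18·31 = 558 ≡ 25, then 25·15 = 375 ≡ 6. So 15^13 ≡ 6 (mod 41).
Hence g⁻¹(15) = 6.

6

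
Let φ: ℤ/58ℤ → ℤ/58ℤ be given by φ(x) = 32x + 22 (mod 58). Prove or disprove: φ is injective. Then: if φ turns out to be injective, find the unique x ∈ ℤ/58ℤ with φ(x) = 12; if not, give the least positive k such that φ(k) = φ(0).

We have gcd(32, 58) = 2 > 1. Taking a = 0 and b = 29: φ(0) = 22 and φ(29) = 32·29 + 22 = 950 ≡ 22 (mod 58).
So φ(0) = φ(29) while 0 ≠ 29, thus φ is not injective.
Since φ is not injective, we find the least positive k with φ(k) = φ(0): this means 32k ≡ 0 (mod 58), i.e. 58 ∣ 32k. Since gcd(32, 58) = 2, dividing through by 2 this holds exactly when 29 ∣ 16k, and as gcd(16, 29) = 1, exactly when 29 ∣ k.
The smallest positive such k is 29.

29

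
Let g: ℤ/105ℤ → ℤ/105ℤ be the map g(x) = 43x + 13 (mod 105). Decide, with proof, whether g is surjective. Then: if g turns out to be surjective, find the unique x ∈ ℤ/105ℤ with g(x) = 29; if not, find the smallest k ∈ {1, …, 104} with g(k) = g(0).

Since gcd(43, 105) = 1, 43 is invertible modulo 105. Euclid's algorithm: 105 = 2·43 + 19, 43 = 2·19 + 5, 19 = 3·5 + 4, 5 = 1·4 + 1; back-substituting gives 1 = 22·43 − 9·105, so 43⁻¹ ≡ 22 (mod 105).
Then y ↦ 22(y − 13) is a two-sided inverse to g, so every y ∈ ℤ/105ℤ has a preimage.
Therefore g is surjective.
Since g is surjective, we find g⁻¹(29): we need 43x ≡ 29 − 13 ≡ 16 (mod 105). Using 43⁻¹ = 22: x ≡ 22·16 = 352 = 3·105 + 37, so x = 37.
Check: g(37) = 43·37 + 13 = 1604 = 15·105 + 29 ≡ 29 (mod 105).

37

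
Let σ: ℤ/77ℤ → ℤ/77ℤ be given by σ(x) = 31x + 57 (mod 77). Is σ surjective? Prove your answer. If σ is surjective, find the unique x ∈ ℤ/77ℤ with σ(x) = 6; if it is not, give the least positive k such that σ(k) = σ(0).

Since gcd(31, 77) = 1, 31 is invertible modulo 77. Euclid's algorithm: 77 = 2·31 + 15, 31 = 2·15 + 1; back-substituting gives 1 = 5·31 − 2·77, so 31⁻¹ ≡ 5 (mod 77).
Then y ↦ 5(y − 57) is a two-sided inverse to σ, so every y ∈ ℤ/77ℤ has a preimage.
Therefore σ is surjective.
Since σ is surjective, we find σ⁻¹(6): we need 31x ≡ 6 − 57 ≡ 26 (mod 77). Using 31⁻¹ = 5: x ≡ 5·26 = 130 = 1·77 + 53, so x = 53.
Check: σ(53) = 31·53 + 57 = 1700 = 22·77 + 6 ≡ 6 (mod 77).

53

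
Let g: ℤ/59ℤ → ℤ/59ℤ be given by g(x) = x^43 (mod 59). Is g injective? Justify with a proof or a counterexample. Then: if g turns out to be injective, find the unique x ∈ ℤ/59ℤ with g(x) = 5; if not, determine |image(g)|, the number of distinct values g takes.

26

Since 59 is prime, the nonzero elements of ℤ/59ℤ form a cyclic group of order 58.
As gcd(43, 58) = 1, raising to the 43rd power is a bijection on this group: if s^43 ≡ t^43 then (st^{−1})^43 = 1, and the only element of order dividing gcd(43, 58) = 1 is 1, so s = t.
With g(0) = 0 this makes g injective on all of ℤ/59ℤ, hence bijective (finite equal-size domain and codomain). In particular g is injective.
Since g is injective, we find the preimage of 5. The inverse of x ↦ x^43 on (ℤ/59ℤ)^× is x ↦ x^27, because 43·27 = 1161 = 20·58 + 1 ≡ 1 (mod 58) and x^{58} = 1 for x ≠ 0 (Fermat). So g⁻¹(5) = 5^27 mod 59.
Repeated squaring mod 59: 5^1 ≡ 5, 5^2 ≡ 5² = 25, 5^4 ≡ 25² = 625 ≡ 35, 5^8 ≡ 35² = 1225 ≡ 45, 5^16 ≡ 45² = 2025 ≡ 19. Since 27 = 16 + 8 + 2 + 1, 5^27 ≡ 19·45·25·5: 19·45 = 855 ≡ 29, then 29·25 = 725 ≡ 17, then 17·5 = 85 ≡ 26. So 5^27 ≡ 26 (mod 59).
Hence g⁻¹(5) = 26.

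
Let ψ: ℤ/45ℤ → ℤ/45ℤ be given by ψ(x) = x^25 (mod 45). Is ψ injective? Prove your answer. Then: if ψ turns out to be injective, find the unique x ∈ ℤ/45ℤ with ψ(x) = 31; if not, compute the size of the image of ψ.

ψ(0) = 0^25 = 0.
ψ(15): Repeated squaring mod 45: 15^1 ≡ 15, 15^2 ≡ 15² = 225 ≡ 0, 15^4 ≡ 0² = 0, 15^8 ≡ 0² = 0, 15^16 ≡ 0² = 0. Since 25 = 16 + 8 + 1, 15^25 ≡ 0·0·15: 0·0 = 0, then 0·15 = 0. So 15^25 ≡ 0 (mod 45).
So ψ(0) = ψ(15) = 0 while 0 ≠ 15, hence ψ is not injective.
Since ψ is not injective, we determine |image(ψ)|. Computing x^25 mod 45 for each x (by repeated squaring, reducing mod 45 at every step), the values ψ(0), ψ(1), …, ψ(44) are: 0, 1, 2, 18, 4, 5, 36, 7, 8, 9, 10, 11, 27, 13, 14, 0, 16, 17, 18, 19, 20, 36, 22, 23, 9, 25, 26, 27, 28, 29, 0, 31, 32, 18, 34, 35, 36, 37, 38, 9, 40, 41, 27, 43, 44.
The distinct values are {0, 1, 2, 4, 5, 7, 8, 9, 10, 11, 13, 14, 16, 17, 18, 19, 20, 22, 23, 25, 26, 27, 28, 29, 31, 32, 34, 35, 36, 37, 38, 40, 41, 43, 44}; there are 35 of them.

35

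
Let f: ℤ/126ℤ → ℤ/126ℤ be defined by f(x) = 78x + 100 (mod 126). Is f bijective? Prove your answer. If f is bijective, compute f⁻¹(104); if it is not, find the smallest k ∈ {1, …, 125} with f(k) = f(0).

21

We have gcd(78, 126) = 6 > 1. Taking x_1 = 0 and x_2 = 21: f(0) = 100 and f(21) = 78·21 + 100 = 1738 ≡ 100 (mod 126).
So f(0) = f(21) while 0 ≠ 21, hence f is not injective, hence not bijective.
Since f is not bijective, we find the least positive k with f(k) = f(0): this means 78k ≡ 0 (mod 126), i.e. 126 ∣ 78k. Since gcd(78, 126) = 6, dividing through by 6 this holds exactly when 21 ∣ 13k, and as gcd(13, 21) = 1, exactly when 21 ∣ k.
The smallest positive such k is 21.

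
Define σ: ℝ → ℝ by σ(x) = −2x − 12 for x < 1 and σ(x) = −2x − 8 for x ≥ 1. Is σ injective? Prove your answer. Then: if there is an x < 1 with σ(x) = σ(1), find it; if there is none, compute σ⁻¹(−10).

-1

Both pieces are strictly decreasing (slopes −2 and −2), so each is injective on its own interval.
The left piece maps (−∞, 1) onto (−14, ∞); the right piece maps [1, ∞) onto (−∞, −10].
These images overlap. In particular σ(1) = −10 (right piece), and solving −2x − 12 = −10 on the left piece gives x = −1 < 1.
So σ(−1) = σ(1) with −1 ≠ 1, and σ is not injective. This x = −1 is the requested value below 1.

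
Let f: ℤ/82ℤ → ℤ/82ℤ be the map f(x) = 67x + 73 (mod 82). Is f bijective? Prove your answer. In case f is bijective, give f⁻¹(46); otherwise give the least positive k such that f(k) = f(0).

51

Suppose f(s) = f(t) in ℤ/82ℤ. Then 67s + 73 ≡ 67t + 73 (mod 82), hence 67(s − t) ≡ 0 (mod 82).
Since gcd(67, 82) = 1, 67 is invertible modulo 82, hence s − t ≡ 0 (mod 82), i.e. s = t.
We now compute 67⁻¹ mod 82 explicitly. Euclid's algorithm: 82 = 1·67 + 15, 67 = 4·15 + 7, 15 = 2·7 + 1; back-substituting gives 1 = 71·67 − 58·82, so 67⁻¹ ≡ 71 (mod 82).
For any y ∈ ℤ/82ℤ, x = 71(y − 73) mod 82 satisfies f(x) = 67·71(y − 73) + 73 ≡ y (since 67·71 ≡ 1 mod 82). So every y has a preimage.
Hence f is bijective.
Since f is bijective, we find f⁻¹(46): we need 67x ≡ 46 − 73 ≡ 55 (mod 82). Using 67⁻¹ = 71: x ≡ 71·55 = 3905 = 47·82 + 51, so x = 51.
Check: f(51) = 67·51 + 73 = 3490 = 42·82 + 46 ≡ 46 (mod 82).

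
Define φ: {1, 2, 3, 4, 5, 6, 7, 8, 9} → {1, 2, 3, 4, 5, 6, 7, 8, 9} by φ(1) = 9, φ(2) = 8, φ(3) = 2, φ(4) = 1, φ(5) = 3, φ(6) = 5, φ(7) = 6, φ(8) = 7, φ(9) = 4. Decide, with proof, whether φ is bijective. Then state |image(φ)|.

9

The values 9, 8, 2, 1, 3, 5, 6, 7, 4 are a permutation of {1, 2, 3, 4, 5, 6, 7, 8, 9}: each element appears exactly once.
So φ is injective and surjective, hence bijective.
The image of φ is {1, 2, 3, 4, 5, 6, 7, 8, 9}, which has 9 elements.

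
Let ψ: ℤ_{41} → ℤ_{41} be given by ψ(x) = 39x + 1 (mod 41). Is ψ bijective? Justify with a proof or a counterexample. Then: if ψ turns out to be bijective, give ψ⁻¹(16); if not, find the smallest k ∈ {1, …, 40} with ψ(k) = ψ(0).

Recall: ψ is injective when ψ(u) = ψ(v) forces u = v.
If ψ(u) = ψ(v), then 39u ≡ 39v (mod 41). Because gcd(39, 41) = 1, we may cancel 39 to get u ≡ v (mod 41).
We now compute 39⁻¹ mod 41 explicitly. Euclid's algorithm: 41 = 1·39 + 2, 39 = 19·2 + 1; back-substituting gives 1 = 20·39 − 19·41, so 39⁻¹ ≡ 20 (mod 41).
Then y ↦ 20(y − 1) is a two-sided inverse to ψ, so every y ∈ ℤ_{41} has a preimage.
Therefore ψ is bijective.
Since ψ is bijective, we find ψ⁻¹(16): we need 39x ≡ 16 − 1 ≡ 15 (mod 41). Using 39⁻¹ = 20: x ≡ 20·15 = 300 = 7·41 + 13, so x = 13.
Check: ψ(13) = 39·13 + 1 = 508 = 12·41 + 16 ≡ 16 (mod 41).

13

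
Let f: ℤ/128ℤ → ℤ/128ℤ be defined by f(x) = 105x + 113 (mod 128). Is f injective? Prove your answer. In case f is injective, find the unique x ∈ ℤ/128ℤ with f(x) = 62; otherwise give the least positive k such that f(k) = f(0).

69

Suppose f(a) = f(b) in ℤ/128ℤ. Then 105a + 113 ≡ 105b + 113 (mod 128), hence 105(a − b) ≡ 0 (mod 128).
Since gcd(105, 128) = 1, 105 is invertible modulo 128, hence a − b ≡ 0 (mod 128), i.e. a = b.
Therefore f is injective.
We now compute 105⁻¹ mod 128 explicitly. Euclid's algorithm: 128 = 1·105 + 23, 105 = 4·23 + 13, 23 = 1·13 + 10, 13 = 1·10 + 3, 10 = 3·3 + 1; back-substituting gives 1 = 89·105 − 73·128, so 105⁻¹ ≡ 89 (mod 128).
Since f is injective, we compute f⁻¹(62): solve 105x + 113 ≡ 62 (mod 128), i.e. 105x ≡ 77 (mod 128).
Multiplying by 105⁻¹ = 89 gives x ≡ 89·77 = 6853 = 53·128 + 69 ≡ 69 (mod 128).
Check: f(69) = 105·69 + 113 = 7358 = 57·128 + 62 ≡ 62 (mod 128).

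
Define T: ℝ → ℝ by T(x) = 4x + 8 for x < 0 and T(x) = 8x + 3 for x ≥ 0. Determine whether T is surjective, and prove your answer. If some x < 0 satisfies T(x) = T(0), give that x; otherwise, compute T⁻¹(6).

-5/4

Both pieces are strictly increasing (slopes 4 and 8), so each is injective on its own interval.
The left piece maps (−∞, 0) onto (−∞, 8); the right piece maps [0, ∞) onto [3, ∞).
The union (−∞, 8) ∪ [3, ∞) covers ℝ, so T is surjective.
For the follow-up: the images overlap, so an x < 0 with T(x) = T(0) exists. T(0) = 3; solving 4x + 8 = 3 for x < 0 gives x = (3 − 8)/4 = −5/4.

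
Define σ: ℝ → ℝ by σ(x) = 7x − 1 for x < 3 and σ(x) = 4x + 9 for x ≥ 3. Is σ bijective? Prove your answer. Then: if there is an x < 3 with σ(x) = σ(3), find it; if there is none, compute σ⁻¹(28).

19/4

Both pieces are strictly increasing (slopes 7 and 4), so each is injective on its own interval.
The left piece maps (−∞, 3) onto (−∞, 20); the right piece maps [3, ∞) onto [21, ∞).
The images leave a gap (20 has no preimage), so σ is not surjective, hence not bijective.
Because the two images are disjoint, no x < 3 has σ(x) = σ(3), so we compute σ⁻¹(28): 28 lies in [21, ∞), so solve 4x + 9 = 28: x = (28 − 9)/4 = 19/4.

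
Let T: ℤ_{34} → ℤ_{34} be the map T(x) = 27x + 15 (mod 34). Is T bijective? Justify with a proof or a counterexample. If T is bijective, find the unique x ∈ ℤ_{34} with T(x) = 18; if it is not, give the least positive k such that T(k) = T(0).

Recall: injectivity means: for all s, t in the domain, T(s) = T(t) implies s = t.
If T(s) = T(t), then 27s ≡ 27t (mod 34). Because gcd(27, 34) = 1, we may cancel 27 to get s ≡ t (mod 34).
We now compute 27⁻¹ mod 34 explicitly. Euclid's algorithm: 34 = 1·27 + 7, 27 = 3·7 + 6, 7 = 1·6 + 1; back-substituting gives 1 = 29·27 − 23·34, so 27⁻¹ ≡ 29 (mod 34).
Then y ↦ 29(y − 15) is a two-sided inverse to T, so every y ∈ ℤ_{34} has a preimage.
Hence T is bijective.
Since T is bijective, we find T⁻¹(18): we need 27x ≡ 18 − 15 ≡ 3 (mod 34). Using 27⁻¹ = 29: x ≡ 29·3 = 87 = 2·34 + 19, so x = 19.
Check: T(19) = 27·19 + 15 = 528 = 15·34 + 18 ≡ 18 (mod 34).

19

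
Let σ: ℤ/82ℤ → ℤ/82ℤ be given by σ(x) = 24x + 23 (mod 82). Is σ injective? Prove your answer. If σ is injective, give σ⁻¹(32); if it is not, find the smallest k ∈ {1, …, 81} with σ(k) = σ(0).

Recall: injectivity means: for all x_1, x_2 in the domain, σ(x_1) = σ(x_2) implies x_1 = x_2.
We have gcd(24, 82) = 2 > 1. Taking x_1 = 0 and x_2 = 41: σ(0) = 23 and σ(41) = 24·41 + 23 = 1007 ≡ 23 (mod 82).
So σ(0) = σ(41) while 0 ≠ 41, thus σ is not injective.
Since σ is not injective, we find the least positive k with σ(k) = σ(0): this means 24k ≡ 0 (mod 82), i.e. 82 ∣ 24k. Since gcd(24, 82) = 2, dividing through by 2 this holds exactly when 41 ∣ 12k, and as gcd(12, 41) = 1, exactly when 41 ∣ k.
The smallest positive such k is 41.

41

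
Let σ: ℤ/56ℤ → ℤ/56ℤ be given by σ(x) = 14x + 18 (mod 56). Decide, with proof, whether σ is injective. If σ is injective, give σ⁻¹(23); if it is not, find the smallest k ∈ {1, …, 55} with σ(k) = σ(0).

We have gcd(14, 56) = 14 > 1. Taking u = 0 and v = 4: σ(0) = 18 and σ(4) = 14·4 + 18 = 74 ≡ 18 (mod 56).
So σ(0) = σ(4) while 0 ≠ 4, thus σ is not injective.
Since σ is not injective, we find the least positive k with σ(k) = σ(0): this means 14k ≡ 0 (mod 56), i.e. 56 ∣ 14k. Since gcd(14, 56) = 14, dividing through by 14 this holds exactly when 4 ∣ k.
The smallest positive such k is 4.

4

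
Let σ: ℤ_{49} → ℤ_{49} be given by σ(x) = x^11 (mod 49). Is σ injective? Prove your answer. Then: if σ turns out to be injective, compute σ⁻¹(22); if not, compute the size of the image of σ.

σ(0) = 0^11 = 0.
σ(7): Repeated squaring mod 49: 7^1 ≡ 7, 7^2 ≡ 7² = 49 ≡ 0, 7^4 ≡ 0² = 0, 7^8 ≡ 0² = 0. Since 11 = 8 + 2 + 1, 7^11 ≡ 0·0·7: 0·0 = 0, then 0·7 = 0. So 7^11 ≡ 0 (mod 49).
So σ(0) = σ(7) = 0 while 0 ≠ 7, therefore σ is not injective.
Since σ is not injective, we determine |image(σ)|. Computing x^11 mod 49 for each x (by repeated squaring, reducing mod 49 at every step), the values σ(0), σ(1), …, σ(48) are: 0, 1, 39, 12, 2, 17, 27, 0, 29, 46, 26, 16, 24, 6, 0, 8, 4, 40, 30, 31, 34, 0, 36, 11, 5, 44, 38, 13, 0, 15, 18, 19, 9, 45, 41, 0, 43, 25, 33, 23, 3, 20, 0, 22, 32, 47, 37, 10, 48.
The distinct values are {0, 1, 2, 3, 4, 5, 6, 8, 9, 10, 11, 12, 13, 15, 16, 17, 18, 19, 20, 22, 23, 24, 25, 26, 27, 29, 30, 31, 32, 33, 34, 36, 37, 38, 39, 40, 41, 43, 44, 45, 46, 47, 48}; there are 43 of them.

43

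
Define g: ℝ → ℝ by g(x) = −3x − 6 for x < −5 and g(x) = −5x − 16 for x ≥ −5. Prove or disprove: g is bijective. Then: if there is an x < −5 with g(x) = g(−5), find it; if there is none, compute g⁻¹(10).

Both pieces are strictly decreasing (slopes −3 and −5), so each is injective on its own interval.
The left piece maps (−∞, −5) onto (9, ∞); the right piece maps [−5, ∞) onto (−∞, 9].
Since 9 = 9, the images partition ℝ: g is injective and surjective, hence bijective.
Because the two images are disjoint, no x < −5 has g(x) = g(−5), so we compute g⁻¹(10): 10 lies in (9, ∞), so solve −3x − 6 = 10: x = (10 + 6)/(−3) = −16/3.

-16/3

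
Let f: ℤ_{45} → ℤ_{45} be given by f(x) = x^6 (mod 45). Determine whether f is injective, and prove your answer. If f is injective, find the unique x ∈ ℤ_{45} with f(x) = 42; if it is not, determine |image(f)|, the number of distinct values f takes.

f(1) = 1^6 = 1.
f(4): Repeated squaring mod 45: 4^1 ≡ 4, 4^2 ≡ 4² = 16, 4^4 ≡ 16² = 256 ≡ 31. Since 6 = 4 + 2, 4^6 ≡ 31·16: 31·16 = 496 ≡ 1. So 4^6 ≡ 1 (mod 45).
So f(1) = f(4) = 1 while 1 ≠ 4, therefore f is not injective.
Since f is not injective, we determine |image(f)|. Computing x^6 mod 45 for each x (by repeated squaring, reducing mod 45 at every step), the values f(0), f(1), …, f(44) are: 0, 1, 19, 9, 1, 10, 36, 19, 19, 36, 10, 1, 9, 19, 1, 0, 1, 19, 9, 1, 10, 36, 19, 19, 36, 10, 1, 9, 19, 1, 0, 1, 19, 9, 1, 10, 36, 19, 19, 36, 10, 1, 9, 19, 1.
The distinct values are {0, 1, 9, 10, 19, 36}; there are 6 of them.

6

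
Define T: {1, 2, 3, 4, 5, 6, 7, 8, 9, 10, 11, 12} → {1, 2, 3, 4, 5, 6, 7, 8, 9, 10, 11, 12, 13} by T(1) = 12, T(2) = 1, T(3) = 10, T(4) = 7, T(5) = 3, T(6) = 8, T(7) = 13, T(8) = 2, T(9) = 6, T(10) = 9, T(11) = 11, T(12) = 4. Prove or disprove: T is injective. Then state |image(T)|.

12

The values T(1), …, T(12) are 12, 1, 10, 7, 3, 8, 13, 2, 6, 9, 11, 4 — all distinct.
So T(a) = T(b) only when a = b, and T is injective.
The image of T is {1, 2, 3, 4, 6, 7, 8, 9, 10, 11, 12, 13}, which has 12 elements.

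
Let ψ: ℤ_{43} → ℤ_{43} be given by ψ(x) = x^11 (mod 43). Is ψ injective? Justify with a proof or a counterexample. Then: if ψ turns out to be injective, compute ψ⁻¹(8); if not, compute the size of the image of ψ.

Since 43 is prime, the nonzero elements of ℤ_{43} form a cyclic group of order 42.
As gcd(11, 42) = 1, raising to the 11th power is a bijection on this group: if x_1^11 ≡ x_2^11 then (x_1x_2^{−1})^11 = 1, and the only element of order dividing gcd(11, 42) = 1 is 1, so x_1 = x_2.
With ψ(0) = 0 this makes ψ injective on all of ℤ_{43}, hence bijective (finite equal-size domain and codomain). In particular ψ is injective.
Since ψ is injective, we find the preimage of 8. The inverse of x ↦ x^11 on (ℤ_{43})^× is x ↦ x^23, because 11·23 = 253 = 6·42 + 1 ≡ 1 (mod 42) and x^{42} = 1 for x ≠ 0 (Fermat). So ψ⁻¹(8) = 8^23 mod 43.
Repeated squaring mod 43: 8^1 ≡ 8, 8^2 ≡ 8² = 64 ≡ 21, 8^4 ≡ 21² = 441 ≡ 11, 8^8 ≡ 11² = 121 ≡ 35, 8^16 ≡ 35² = 1225 ≡ 21. Since 23 = 16 + 4 + 2 + 1, 8^23 ≡ 21·11·21·8: 21·11 = 231 ≡ 16, then 16·21 = 336 ≡ 35, then 35·8 = 280 ≡ 22. So 8^23 ≡ 22 (mod 43).
Hence ψ⁻¹(8) = 22.

22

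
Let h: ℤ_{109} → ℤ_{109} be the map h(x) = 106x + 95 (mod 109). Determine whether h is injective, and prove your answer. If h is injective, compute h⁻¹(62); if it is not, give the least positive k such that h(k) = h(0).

By definition, h is injective when h(x_1) = h(x_2) forces x_1 = x_2.
If h(x_1) = h(x_2), then 106x_1 ≡ 106x_2 (mod 109). Because gcd(106, 109) = 1, we may cancel 106 to get x_1 ≡ x_2 (mod 109).
Thus h is injective.
We now compute 106⁻¹ mod 109 explicitly. Euclid's algorithm: 109 = 1·106 + 3, 106 = 35·3 + 1; back-substituting gives 1 = 36·106 − 35·109, so 106⁻¹ ≡ 36 (mod 109).
Since h is injective, we find h⁻¹(62): we need 106x ≡ 62 − 95 ≡ 76 (mod 109). Using 106⁻¹ = 36: x ≡ 36·76 = 2736 = 25·109 + 11, so x = 11.
Check: h(11) = 106·11 + 95 = 1261 = 11·109 + 62 ≡ 62 (mod 109).

11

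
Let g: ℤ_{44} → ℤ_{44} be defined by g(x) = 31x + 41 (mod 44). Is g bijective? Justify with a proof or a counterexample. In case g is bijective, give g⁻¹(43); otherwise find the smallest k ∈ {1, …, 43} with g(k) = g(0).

Suppose g(s) = g(t) in ℤ_{44}. Then 31s + 41 ≡ 31t + 41 (mod 44), so 31(s − t) ≡ 0 (mod 44).
Since gcd(31, 44) = 1, 31 is invertible modulo 44, so s − t ≡ 0 (mod 44), i.e. s = t.
We now compute 31⁻¹ mod 44 explicitly. Euclid's algorithm: 44 = 1·31 + 13, 31 = 2·13 + 5, 13 = 2·5 + 3, 5 = 1·3 + 2, 3 = 1·2 + 1; back-substituting gives 1 = 27·31 − 19·44, so 31⁻¹ ≡ 27 (mod 44).
For any y ∈ ℤ_{44}, x = 27(y − 41) mod 44 satisfies g(x) = 31·27(y − 41) + 41 ≡ y (since 31·27 ≡ 1 mod 44). So every y has a preimage.
Hence g is bijective.
Since g is bijective, we compute g⁻¹(43): solve 31x + 41 ≡ 43 (mod 44), i.e. 31x ≡ 2 (mod 44).
Multiplying by 31⁻¹ = 27 gives x ≡ 27·2 = 54 = 1·44 + 10 ≡ 10 (mod 44).
Check: g(10) = 31·10 + 41 = 351 = 7·44 + 43 ≡ 43 (mod 44).

10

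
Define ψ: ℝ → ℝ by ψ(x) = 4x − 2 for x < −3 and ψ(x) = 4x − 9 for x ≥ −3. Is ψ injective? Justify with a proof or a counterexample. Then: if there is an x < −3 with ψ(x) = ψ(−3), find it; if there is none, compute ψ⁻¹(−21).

Both pieces are strictly increasing (slopes 4 and 4), so each is injective on its own interval.
The left piece maps (−∞, −3) onto (−∞, −14); the right piece maps [−3, ∞) onto [−21, ∞).
These images overlap. In particular ψ(−3) = −21 (right piece), and solving 4x − 2 = −21 on the left piece gives x = −19/4 < −3.
So ψ(−19/4) = ψ(−3) with −19/4 ≠ −3, and ψ is not injective. This x = −19/4 is the requested value below −3.

-19/4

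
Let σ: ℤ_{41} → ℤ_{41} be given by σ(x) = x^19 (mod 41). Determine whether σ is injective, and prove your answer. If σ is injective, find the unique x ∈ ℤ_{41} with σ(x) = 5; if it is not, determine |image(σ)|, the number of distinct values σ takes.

33

Since 41 is prime, the nonzero elements of ℤ_{41} form a cyclic group of order 40.
As gcd(19, 40) = 1, raising to the 19th power is a bijection on this group: if s^19 ≡ t^19 then (st^{−1})^19 = 1, and the only element of order dividing gcd(19, 40) = 1 is 1, so s = t.
With σ(0) = 0 this makes σ injective on all of ℤ_{41}, hence bijective (finite equal-size domain and codomain). In particular σ is injective.
Since σ is injective, we find the preimage of 5. The inverse of x ↦ x^19 on (ℤ_{41})^× is x ↦ x^19, because 19·19 = 361 = 9·40 + 1 ≡ 1 (mod 40) and x^{40} = 1 for x ≠ 0 (Fermat). So σ⁻¹(5) = 5^19 mod 41.
Repeated squaring mod 41: 5^1 ≡ 5, 5^2 ≡ 5² = 25, 5^4 ≡ 25² = 625 ≡ 10, 5^8 ≡ 10² = 100 ≡ 18, 5^16 ≡ 18² = 324 ≡ 37. Since 19 = 16 + 2 + 1, 5^19 ≡ 37·25·5: 37·25 = 925 ≡ 23, then 23·5 = 115 ≡ 33. So 5^19 ≡ 33 (mod 41).
Hence σ⁻¹(5) = 33.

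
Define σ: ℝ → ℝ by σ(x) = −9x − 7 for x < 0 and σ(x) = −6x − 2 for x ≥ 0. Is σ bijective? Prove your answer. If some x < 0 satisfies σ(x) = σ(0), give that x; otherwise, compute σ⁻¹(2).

Both pieces are strictly decreasing (slopes −9 and −6), so each is injective on its own interval.
The left piece maps (−∞, 0) onto (−7, ∞); the right piece maps [0, ∞) onto (−∞, −2].
These images overlap. In particular σ(0) = −2 (right piece), and solving −9x − 7 = −2 on the left piece gives x = −5/9 < 0.
So σ(−5/9) = σ(0) with −5/9 ≠ 0, and σ is not injective, hence not bijective. This x = −5/9 is the requested value below 0.

-5/9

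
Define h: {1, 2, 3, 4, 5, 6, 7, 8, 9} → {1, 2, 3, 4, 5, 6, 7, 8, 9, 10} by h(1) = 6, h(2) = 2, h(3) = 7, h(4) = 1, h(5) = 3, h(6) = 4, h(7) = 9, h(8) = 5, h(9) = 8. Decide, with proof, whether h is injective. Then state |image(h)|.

9

The values h(1), …, h(9) are 6, 2, 7, 1, 3, 4, 9, 5, 8 — all distinct.
So h(a) = h(b) only when a = b, and h is injective.
The image of h is {1, 2, 3, 4, 5, 6, 7, 8, 9}, which has 9 elements.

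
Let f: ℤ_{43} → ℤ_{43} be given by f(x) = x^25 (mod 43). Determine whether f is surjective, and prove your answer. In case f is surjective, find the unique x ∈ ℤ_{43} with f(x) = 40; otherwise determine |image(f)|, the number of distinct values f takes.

23

Since 43 is prime, the nonzero elements of ℤ_{43} form a cyclic group of order 42.
As gcd(25, 42) = 1, raising to the 25th power is a bijection on this group: if x_1^25 ≡ x_2^25 then (x_1x_2^{−1})^25 = 1, and the only element of order dividing gcd(25, 42) = 1 is 1, so x_1 = x_2.
With f(0) = 0 this makes f injective on all of ℤ_{43}, hence bijective (finite equal-size domain and codomain). In particular f is surjective.
Since f is surjective, we find the preimage of 40. The inverse of x ↦ x^25 on (ℤ_{43})^× is x ↦ x^37, because 25·37 = 925 = 22·42 + 1 ≡ 1 (mod 42) and x^{42} = 1 for x ≠ 0 (Fermat). So f⁻¹(40) = 40^37 mod 43.
Repeated squaring mod 43: 40^1 ≡ 40, 40^2 ≡ 40² = 1600 ≡ 9, 40^4 ≡ 9² = 81 ≡ 38, 40^8 ≡ 38² = 1444 ≡ 25, 40^16 ≡ 25² = 625 ≡ 23, 40^32 ≡ 23² = 529 ≡ 13. Since 37 = 32 + 4 + 1, 40^37 ≡ 13·38·40: 13·38 = 494 ≡ 21, then 21·40 = 840 ≡ 23. So 40^37 ≡ 23 (mod 43).
Hence f⁻¹(40) = 23.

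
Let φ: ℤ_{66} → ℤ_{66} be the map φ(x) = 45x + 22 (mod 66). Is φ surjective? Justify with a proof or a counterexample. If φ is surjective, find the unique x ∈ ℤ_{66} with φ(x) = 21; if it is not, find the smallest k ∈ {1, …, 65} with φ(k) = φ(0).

22

Since gcd(45, 66) = 3, we have 45x ≡ 0 (mod 3) for all x, so φ(x) ≡ 1 (mod 3).
But 0 ≢ 1 (mod 3), so 0 ∈ ℤ_{66} has no preimage. Thus φ is not surjective.
Since φ is not surjective, we find the least positive k with φ(k) = φ(0): this means 45k ≡ 0 (mod 66), i.e. 66 ∣ 45k. Since gcd(45, 66) = 3, dividing through by 3 this holds exactly when 22 ∣ 15k, and as gcd(15, 22) = 1, exactly when 22 ∣ k.
The smallest positive such k is 22.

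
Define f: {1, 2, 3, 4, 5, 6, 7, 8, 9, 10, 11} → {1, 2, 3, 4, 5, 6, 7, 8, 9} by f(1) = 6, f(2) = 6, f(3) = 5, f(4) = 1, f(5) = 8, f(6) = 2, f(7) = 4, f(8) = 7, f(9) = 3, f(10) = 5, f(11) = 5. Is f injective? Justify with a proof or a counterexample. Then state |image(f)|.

8

f(1) = 6 = f(2) with 1 ≠ 2, so f is not injective.
The image of f is {1, 2, 3, 4, 5, 6, 7, 8}, which has 8 elements.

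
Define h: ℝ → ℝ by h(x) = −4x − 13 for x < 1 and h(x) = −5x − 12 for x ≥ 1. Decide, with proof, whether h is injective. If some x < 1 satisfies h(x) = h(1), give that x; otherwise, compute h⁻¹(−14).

Both pieces are strictly decreasing (slopes −4 and −5), so each is injective on its own interval.
The left piece maps (−∞, 1) onto (−17, ∞); the right piece maps [1, ∞) onto (−∞, −17].
These images are disjoint, so no value is attained by both pieces. So h is injective.
Because the two images are disjoint, no x < 1 has h(x) = h(1), so we compute h⁻¹(−14): −14 lies in (−17, ∞), so solve −4x − 13 = −14: x = (−14 + 13)/(−4) = 1/4.

1/4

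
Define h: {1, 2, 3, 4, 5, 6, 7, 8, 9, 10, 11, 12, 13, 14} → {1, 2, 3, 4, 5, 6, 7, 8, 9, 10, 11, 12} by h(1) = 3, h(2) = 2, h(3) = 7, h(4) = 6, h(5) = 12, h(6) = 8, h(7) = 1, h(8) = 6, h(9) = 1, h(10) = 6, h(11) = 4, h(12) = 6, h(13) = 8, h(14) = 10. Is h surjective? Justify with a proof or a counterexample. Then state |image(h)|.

9

No element maps to 5, so h is not surjective.
The image of h is {1, 2, 3, 4, 6, 7, 8, 10, 12}, which has 9 elements.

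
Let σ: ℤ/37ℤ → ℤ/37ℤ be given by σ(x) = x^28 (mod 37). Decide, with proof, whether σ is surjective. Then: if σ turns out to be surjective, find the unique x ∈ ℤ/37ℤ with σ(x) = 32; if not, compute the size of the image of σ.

σ(1) = 1^28 = 1.
σ(6): Repeated squaring mod 37: 6^1 ≡ 6, 6^2 ≡ 6² = 36, 6^4 ≡ 36² = 1296 ≡ 1, 6^8 ≡ 1² = 1, 6^16 ≡ 1² = 1. Since 28 = 16 + 8 + 4, 6^28 ≡ 1·1·1: 1·1 = 1, then 1·1 = 1. So 6^28 ≡ 1 (mod 37).
So σ(1) = σ(6) = 1 while 1 ≠ 6, therefore σ is not injective.
A non-injective map from the 37-element set ℤ/37ℤ to itself takes at most 36 distinct values, so it cannot be surjective. Thus σ is not surjective.
Since σ is not surjective, we determine |image(σ)|. Computing x^28 mod 37 for each x (by repeated squaring, reducing mod 37 at every step), the values σ(0), σ(1), …, σ(36) are: 0, 1, 12, 34, 33, 7, 1, 7, 26, 9, 10, 26, 12, 33, 10, 16, 16, 9, 34, 34, 9, 16, 16, 10, 33, 12, 26, 10, 9, 26, 7, 1, 7, 33, 34, 12, 1.
The distinct values are {0, 1, 7, 9, 10, 12, 16, 26, 33, 34}; there are 10 of them.

10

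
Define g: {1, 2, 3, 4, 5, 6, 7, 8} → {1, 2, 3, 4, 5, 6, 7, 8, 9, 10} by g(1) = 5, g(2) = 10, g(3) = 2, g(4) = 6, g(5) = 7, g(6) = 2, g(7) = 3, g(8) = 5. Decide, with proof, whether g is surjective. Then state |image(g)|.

6

No element maps to 1, so g is not surjective.
The image of g is {2, 3, 5, 6, 7, 10}, which has 6 elements.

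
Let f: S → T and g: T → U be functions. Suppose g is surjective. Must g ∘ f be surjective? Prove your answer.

not surjective

No. Take S = {0}, T = U = {0, 1}, f(0) = 0, and g = identity (surjective).
Then (g ∘ f)(0) = 0, and 1 ∈ U has no preimage under g ∘ f, so g ∘ f is not surjective.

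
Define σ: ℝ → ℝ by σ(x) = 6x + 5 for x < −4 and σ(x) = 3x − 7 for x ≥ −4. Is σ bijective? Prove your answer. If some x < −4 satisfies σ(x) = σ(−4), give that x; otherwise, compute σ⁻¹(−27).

-16/3

Both pieces are strictly increasing (slopes 6 and 3), so each is injective on its own interval.
The left piece maps (−∞, −4) onto (−∞, −19); the right piece maps [−4, ∞) onto [−19, ∞).
Since −19 = −19, the images partition ℝ: σ is injective and surjective, hence bijective.
Because the two images are disjoint, no x < −4 has σ(x) = σ(−4), so we compute σ⁻¹(−27): −27 lies in (−∞, −19), so solve 6x + 5 = −27: x = (−27 − 5)/6 = −16/3.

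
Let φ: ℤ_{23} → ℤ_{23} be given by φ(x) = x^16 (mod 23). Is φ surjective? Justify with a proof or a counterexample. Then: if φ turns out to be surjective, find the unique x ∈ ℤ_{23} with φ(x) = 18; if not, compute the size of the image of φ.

φ(11): Repeated squaring mod 23: 11^1 ≡ 11, 11^2 ≡ 11² = 121 ≡ 6, 11^4 ≡ 6² = 36 ≡ 13, 11^8 ≡ 13² = 169 ≡ 8, 11^16 ≡ 8² = 64 ≡ 18. So 11^16 ≡ 18 (mod 23).
φ(12): Repeated squaring mod 23: 12^1 ≡ 12, 12^2 ≡ 12² = 144 ≡ 6, 12^4 ≡ 6² = 36 ≡ 13, 12^8 ≡ 13² = 169 ≡ 8, 12^16 ≡ 8² = 64 ≡ 18. So 12^16 ≡ 18 (mod 23).
So φ(11) = φ(12) = 18 while 11 ≠ 12, hence φ is not injective.
A non-injective map from the 23-element set ℤ_{23} to itself takes at most 22 distinct values, so it cannot be surjective. Hence φ is not surjective.
Since φ is not surjective, we determine |image(φ)|. Computing x^16 mod 23 for each x (by repeated squaring, reducing mod 23 at every step), the values φ(0), φ(1), …, φ(22) are: 0, 1, 9, 13, 12, 3, 2, 6, 16, 8, 4, 18, 18, 4, 8, 16, 6, 2, 3, 12, 13, 9, 1.
The distinct values are {0, 1, 2, 3, 4, 6, 8, 9, 12, 13, 16, 18}; there are 12 of them.

12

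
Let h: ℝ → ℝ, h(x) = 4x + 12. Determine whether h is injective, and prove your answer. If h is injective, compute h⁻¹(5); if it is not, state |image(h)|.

-7/4

Suppose h(s) = h(t). Then 4s + 12 = 4t + 12, hence 4s = 4t, so s = t.
Hence h is injective.
Since h is injective, we compute h⁻¹(5) = (5 − 12)/4 = −7/4.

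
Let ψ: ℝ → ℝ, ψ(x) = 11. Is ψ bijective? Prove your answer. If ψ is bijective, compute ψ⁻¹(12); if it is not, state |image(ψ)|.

1

ψ(0) = 11 = ψ(1) with 0 ≠ 1, so ψ is not injective, hence not bijective.
Since ψ is not bijective, we state |image(ψ)|: the image of ψ is {11}, which has 1 element.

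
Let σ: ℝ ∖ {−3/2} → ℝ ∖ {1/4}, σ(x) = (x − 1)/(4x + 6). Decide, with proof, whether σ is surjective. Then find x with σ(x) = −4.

-23/17

For any y ≠ 1/4, solving y(4x + 6) = x − 1 for x gives a well-defined x ≠ −3/2. So σ is surjective.
Solving σ(x) = −4: cross-multiplying gives x − 1 = −4(4x + 6), which rearranges to 17x = −23, so x = −23/17.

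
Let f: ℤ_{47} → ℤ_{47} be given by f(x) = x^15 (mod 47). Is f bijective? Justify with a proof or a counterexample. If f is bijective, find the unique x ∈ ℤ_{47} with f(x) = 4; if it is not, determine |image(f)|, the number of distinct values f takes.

36

Since 47 is prime, the nonzero elements of ℤ_{47} form a cyclic group of order 46.
As gcd(15, 46) = 1, raising to the 15th power is a bijection on this group: if u^15 ≡ v^15 then (uv^{−1})^15 = 1, and the only element of order dividing gcd(15, 46) = 1 is 1, so u = v.
With f(0) = 0 this makes f injective on all of ℤ_{47}, hence bijective (finite equal-size domain and codomain). In particular f is bijective.
Since f is bijective, we find the preimage of 4. The inverse of x ↦ x^15 on (ℤ_{47})^× is x ↦ x^43, because 15·43 = 645 = 14·46 + 1 ≡ 1 (mod 46) and x^{46} = 1 for x ≠ 0 (Fermat). So f⁻¹(4) = 4^43 mod 47.
Repeated squaring mod 47: 4^1 ≡ 4, 4^2 ≡ 4² = 16, 4^4 ≡ 16² = 256 ≡ 21, 4^8 ≡ 21² = 441 ≡ 18, 4^16 ≡ 18² = 324 ≡ 42, 4^32 ≡ 42² = 1764 ≡ 25. Since 43 = 32 + 8 + 2 + 1, 4^43 ≡ 25·18·16·4: 25·18 = 450 ≡ 27, then 27·16 = 432 ≡ 9, then 9·4 = 36. So 4^43 ≡ 36 (mod 47).
Hence f⁻¹(4) = 36.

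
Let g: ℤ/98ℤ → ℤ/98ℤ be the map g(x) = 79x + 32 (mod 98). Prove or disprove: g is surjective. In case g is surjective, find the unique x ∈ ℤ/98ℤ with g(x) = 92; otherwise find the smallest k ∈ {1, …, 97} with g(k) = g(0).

Since gcd(79, 98) = 1, 79 is invertible modulo 98. Euclid's algorithm: 98 = 1·79 + 19, 79 = 4·19 + 3, 19 = 6·3 + 1; back-substituting gives 1 = 67·79 − 54·98, so 79⁻¹ ≡ 67 (mod 98).
For any y ∈ ℤ/98ℤ, x = 67(y − 32) mod 98 satisfies g(x) = 79·67(y − 32) + 32 ≡ y (since 79·67 ≡ 1 mod 98). So every y has a preimage.
Thus g is surjective.
Since g is surjective, we find g⁻¹(92): we need 79x ≡ 92 − 32 ≡ 60 (mod 98). Using 79⁻¹ = 67: x ≡ 67·60 = 4020 = 41·98 + 2, so x = 2.
Check: g(2) = 79·2 + 32 = 190 = 1·98 + 92 ≡ 92 (mod 98).

2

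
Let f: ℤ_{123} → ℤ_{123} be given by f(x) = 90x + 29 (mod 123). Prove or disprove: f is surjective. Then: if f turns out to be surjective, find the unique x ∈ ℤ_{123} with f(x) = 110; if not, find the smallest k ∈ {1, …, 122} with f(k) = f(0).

41

Recall that f is surjective if every y in the codomain equals f(x) for some x in the domain.
Since gcd(90, 123) = 3, we have 90x ≡ 0 (mod 3) for all x, so f(x) ≡ 2 (mod 3).
But 0 ≢ 2 (mod 3), so 0 ∈ ℤ_{123} has no preimage. Therefore f is not surjective.
Since f is not surjective, we find the least positive k with f(k) = f(0): this means 90k ≡ 0 (mod 123), i.e. 123 ∣ 90k. Since gcd(90, 123) = 3, dividing through by 3 this holds exactly when 41 ∣ 30k, and as gcd(30, 41) = 1, exactly when 41 ∣ k.
The smallest positive such k is 41.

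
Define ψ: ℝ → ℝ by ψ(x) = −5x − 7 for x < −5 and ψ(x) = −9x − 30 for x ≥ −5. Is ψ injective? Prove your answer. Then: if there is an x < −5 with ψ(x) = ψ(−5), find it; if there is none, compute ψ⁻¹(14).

Both pieces are strictly decreasing (slopes −5 and −9), so each is injective on its own interval.
The left piece maps (−∞, −5) onto (18, ∞); the right piece maps [−5, ∞) onto (−∞, 15].
These images are disjoint, so no value is attained by both pieces. Thus ψ is injective.
Because the two images are disjoint, no x < −5 has ψ(x) = ψ(−5), so we compute ψ⁻¹(14): 14 lies in (−∞, 15], so solve −9x − 30 = 14: x = (14 + 30)/(−9) = −44/9.

-44/9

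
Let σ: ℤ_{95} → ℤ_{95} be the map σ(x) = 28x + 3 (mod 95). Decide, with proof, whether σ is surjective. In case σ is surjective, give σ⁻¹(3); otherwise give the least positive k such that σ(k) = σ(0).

Since gcd(28, 95) = 1, 28 is invertible modulo 95. Euclid's algorithm: 95 = 3·28 + 11, 28 = 2·11 + 6, 11 = 1·6 + 5, 6 = 1·5 + 1; back-substituting gives 1 = 17·28 − 5·95, so 28⁻¹ ≡ 17 (mod 95).
Then y ↦ 17(y − 3) is a two-sided inverse to σ, so every y ∈ ℤ_{95} has a preimage.
Therefore σ is surjective.
Since σ is surjective, we compute σ⁻¹(3): solve 28x + 3 ≡ 3 (mod 95), i.e. 28x ≡ 0 (mod 95).
Multiplying by 28⁻¹ = 17 gives x ≡ 17·0 = 0 ≡ 0 (mod 95).
Check: σ(0) = 28·0 + 3 = 3 ≡ 3 (mod 95).

0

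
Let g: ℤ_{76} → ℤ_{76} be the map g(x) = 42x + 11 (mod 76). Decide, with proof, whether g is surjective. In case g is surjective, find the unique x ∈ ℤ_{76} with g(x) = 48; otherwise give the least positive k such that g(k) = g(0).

38

Since gcd(42, 76) = 2, we have 42x ≡ 0 (mod 2) for all x, so g(x) ≡ 1 (mod 2).
But 0 ≢ 1 (mod 2), so 0 ∈ ℤ_{76} has no preimage. Thus g is not surjective.
Since g is not surjective, we find the least positive k with g(k) = g(0): this means 42k ≡ 0 (mod 76), i.e. 76 ∣ 42k. Since gcd(42, 76) = 2, dividing through by 2 this holds exactly when 38 ∣ 21k, and as gcd(21, 38) = 1, exactly when 38 ∣ k.
The smallest positive such k is 38.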